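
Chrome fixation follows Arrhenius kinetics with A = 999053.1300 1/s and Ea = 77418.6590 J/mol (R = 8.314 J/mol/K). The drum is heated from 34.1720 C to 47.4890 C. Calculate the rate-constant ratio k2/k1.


T1 = 34.1720 + 273.15 = 307.3220 K; T2 = 47.4890 + 273.15 = 320.6390 K
k1 = A * exp(-Ea/(R*T1)) = 999053.1300 * exp(-77418.6590/(8.314*307.3220)) = 6.9261e-08 1/s
k2 = A * exp(-Ea/(R*T2)) = 999053.1300 * exp(-77418.6590/(8.314*320.6390)) = 2.4379e-07 1/s
k2/k1 = 2.4379e-07 / 6.9261e-08 = 3.5199


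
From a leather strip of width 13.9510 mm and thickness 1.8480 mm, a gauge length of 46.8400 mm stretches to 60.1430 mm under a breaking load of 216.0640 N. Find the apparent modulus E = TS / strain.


TS = F / (w * t) = 216.0640 / (13.9510 * 1.8480) = 8.3806 N/mm^2
strain = (Lf - L0) / L0 = (60.1430 - 46.8400) / 46.8400 = 0.2840
E = TS / strain = 8.3806 / 0.2840 = 29.5082 N/mm^2


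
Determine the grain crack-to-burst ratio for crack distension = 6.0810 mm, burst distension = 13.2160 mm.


Formula: Ratio = crack / burst
Substituting: Ratio = 6.0810 / 13.2160
Result: 0.4601


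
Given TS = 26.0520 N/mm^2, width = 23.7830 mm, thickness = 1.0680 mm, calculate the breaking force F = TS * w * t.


Formula: F = TS * w * t
Substituting: F = 26.0520 * 23.7830 * 1.0680
Result: 661.7272 N


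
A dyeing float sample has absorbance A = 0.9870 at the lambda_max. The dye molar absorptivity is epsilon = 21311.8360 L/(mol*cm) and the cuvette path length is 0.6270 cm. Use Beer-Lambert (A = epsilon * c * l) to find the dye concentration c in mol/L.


Formula: c = A / (epsilon * l)
Substituting: c = 0.9870 / (21311.8360 * 0.6270)
Result: 7.3863e-05 mol/L


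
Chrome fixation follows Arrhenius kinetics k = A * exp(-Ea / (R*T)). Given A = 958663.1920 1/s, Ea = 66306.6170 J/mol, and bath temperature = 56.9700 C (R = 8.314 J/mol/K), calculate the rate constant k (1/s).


T_K = T_C + 273.15 = 56.9700 + 273.15 = 330.1200 K
exponent = -Ea / (R * T_K) = -66306.6170 / (8.314 * 330.1200) = -24.1588
k = A * exp(exponent) = 958663.1920 * exp(-24.1588) = 3.0877e-05 1/s


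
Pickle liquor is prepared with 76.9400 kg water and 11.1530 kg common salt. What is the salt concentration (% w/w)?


Formula: Conc = salt / (water + salt) * 100
Substituting: Conc = 11.1530 / (76.9400 + 11.1530) * 100
Result: 12.6605 %


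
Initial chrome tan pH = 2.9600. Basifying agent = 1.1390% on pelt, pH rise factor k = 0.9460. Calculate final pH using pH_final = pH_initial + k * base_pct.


Formula: pH_final = pH_initial + k * base_pct
Substituting: pH_final = 2.9600 + 0.9460 * 1.1390
Result: 4.0375


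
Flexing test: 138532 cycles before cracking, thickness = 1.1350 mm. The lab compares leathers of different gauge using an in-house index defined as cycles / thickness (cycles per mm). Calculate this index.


Formula: Index = cycles / thickness
Substituting: Index = 138532 / 1.1350
Result: 122054.6256 cycles/mm


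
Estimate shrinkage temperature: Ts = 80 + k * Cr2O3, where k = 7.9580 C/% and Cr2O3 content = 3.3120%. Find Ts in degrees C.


Formula: Ts = 80 + k * Cr2O3
Substituting: Ts = 80 + 7.9580 * 3.3120
Result: 106.3569 C


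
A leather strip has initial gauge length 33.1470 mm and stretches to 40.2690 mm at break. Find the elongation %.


Formula: Elongation = (Lf - L0) / L0 * 100
Substituting: Elongation = (40.2690 - 33.1470) / 33.1470 * 100
Result: 21.4861 %


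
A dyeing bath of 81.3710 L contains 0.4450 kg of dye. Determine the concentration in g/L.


Formula: Conc = dye_mass(kg) / volume(L) * 1000
Substituting: Conc = 0.4450 / 81.3710 * 1000
Result: 5.4688 g/L


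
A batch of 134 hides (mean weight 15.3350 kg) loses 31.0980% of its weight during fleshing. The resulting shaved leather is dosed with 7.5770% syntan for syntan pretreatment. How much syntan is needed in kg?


Total_raw = N * avg_wt = 134 * 15.3350 = 2054.8900 kg
Substrate = Total_raw * (1 - loss/100) = 2054.8900 * (1 - 31.0980/100) = 1415.8603 kg
Syntan = Substrate * pct / 100 = 1415.8603 * 7.5770 / 100 = 107.2797 kg


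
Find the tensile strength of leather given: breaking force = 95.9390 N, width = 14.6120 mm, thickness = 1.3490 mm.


Formula: TS = force / (width * thickness)
Substituting: TS = 95.9390 / (14.6120 * 1.3490)
Result: 4.8671 N/mm^2


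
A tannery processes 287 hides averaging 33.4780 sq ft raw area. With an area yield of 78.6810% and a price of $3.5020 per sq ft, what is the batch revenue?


Raw_total = N * avg_area = 287 * 33.4780 = 9608.1860 sq ft
Finished = Raw_total * yield / 100 = 9608.1860 * 78.6810 / 100 = 7559.8168 sq ft
Value = Finished * price = 7559.8168 * 3.5020 = 26474.4785 $


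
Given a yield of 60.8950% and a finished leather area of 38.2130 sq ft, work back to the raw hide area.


Formula: raw = finished * 100 / yield
Substituting: raw = 38.2130 * 100 / 60.8950
Result: 62.7523 sq ft


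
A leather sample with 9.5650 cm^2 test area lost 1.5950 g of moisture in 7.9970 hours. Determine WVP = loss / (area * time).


Formula: WVP = loss / (area * time)
Substituting: WVP = 1.5950 / (9.5650 * 7.9970)
Result: 0.020852 g/(cm^2*hr)


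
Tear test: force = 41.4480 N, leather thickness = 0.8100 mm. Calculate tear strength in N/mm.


Formula: Tear strength = force / thickness
Substituting: Tear strength = 41.4480 / 0.8100
Result: 51.1704 N/mm


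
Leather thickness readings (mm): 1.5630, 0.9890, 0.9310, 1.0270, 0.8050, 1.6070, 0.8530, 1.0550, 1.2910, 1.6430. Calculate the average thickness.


Formula: Average = sum / n
Substituting: Average = 11.7640 / 10
Result: 1.1764 mm


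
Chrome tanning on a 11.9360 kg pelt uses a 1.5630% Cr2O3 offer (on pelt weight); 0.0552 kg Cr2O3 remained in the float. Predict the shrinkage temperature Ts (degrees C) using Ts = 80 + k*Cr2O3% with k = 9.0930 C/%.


Offered = pelt * offer_pct / 100 = 11.9360 * 1.5630 / 100 = 0.1866 kg
Uptake = offered - residual = 0.1866 - 0.0552 = 0.1314 kg
Cr2O3% on pelt = uptake / pelt * 100 = 0.1314 / 11.9360 * 100 = 1.1005 %
Ts = 80 + k * Cr2O3% = 80 + 9.0930 * 1.1005 = 90.0072 C


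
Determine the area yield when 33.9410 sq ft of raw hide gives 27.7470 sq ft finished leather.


Formula: Yield = finished / raw * 100
Substituting: Yield = 27.7470 / 33.9410 * 100
Result: 81.7507 %


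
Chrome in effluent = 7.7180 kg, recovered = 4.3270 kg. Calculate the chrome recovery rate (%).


Formula: Recovery = recovered / input * 100
Substituting: Recovery = 4.3270 / 7.7180 * 100
Result: 56.0637 %


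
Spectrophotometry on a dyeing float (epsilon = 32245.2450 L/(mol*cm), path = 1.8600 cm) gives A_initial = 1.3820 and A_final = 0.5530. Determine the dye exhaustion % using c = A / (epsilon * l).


c_initial = A_i / (epsilon * l) = 1.3820 / (32245.2450 * 1.8600) = 2.3042e-05 mol/L
c_final = A_f / (epsilon * l) = 0.5530 / (32245.2450 * 1.8600) = 9.2203e-06 mol/L
Exhaustion = (c_initial - c_final) / c_initial * 100 = (2.3042e-05 - 9.2203e-06) / 2.3042e-05 * 100 = 59.9855 %


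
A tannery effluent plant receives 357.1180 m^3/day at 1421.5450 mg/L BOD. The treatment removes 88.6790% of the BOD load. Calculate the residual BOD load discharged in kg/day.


Load_in = volume * conc / 1000 = 357.1180 * 1421.5450 / 1000 = 507.6593 kg/day
Removed = Load_in * eff / 100 = 507.6593 * 88.6790 / 100 = 450.1872 kg/day
Load_out = Load_in - Removed = 507.6593 - 450.1872 = 57.4721 kg/day


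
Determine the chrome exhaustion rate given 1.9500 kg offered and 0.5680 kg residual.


Formula: Uptake = (offered - residual) / offered * 100
Substituting: Uptake = (1.9500 - 0.5680) / 1.9500 * 100
Result: 70.8718 %


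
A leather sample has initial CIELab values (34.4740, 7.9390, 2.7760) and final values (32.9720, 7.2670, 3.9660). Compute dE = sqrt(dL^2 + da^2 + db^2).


dL = -1.5020, da = -0.6720, db = 1.1900
dE = sqrt((-1.5020)^2 + (-0.6720)^2 + 1.1900^2) = 2.0307


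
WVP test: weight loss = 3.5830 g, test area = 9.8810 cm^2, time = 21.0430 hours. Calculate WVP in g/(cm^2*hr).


Formula: WVP = loss / (area * time)
Substituting: WVP = 3.5830 / (9.8810 * 21.0430)
Result: 0.0172321 g/(cm^2*hr)


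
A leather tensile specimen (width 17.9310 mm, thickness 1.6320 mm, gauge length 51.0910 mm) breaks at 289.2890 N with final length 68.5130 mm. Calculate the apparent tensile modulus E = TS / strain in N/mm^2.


TS = F / (w * t) = 289.2890 / (17.9310 * 1.6320) = 9.8857 N/mm^2
strain = (Lf - L0) / L0 = (68.5130 - 51.0910) / 51.0910 = 0.3410
E = TS / strain = 9.8857 / 0.3410 = 28.9904 N/mm^2


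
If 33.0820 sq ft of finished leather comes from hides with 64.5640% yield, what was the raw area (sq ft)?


Formula: raw = finished * 100 / yield
Substituting: raw = 33.0820 * 100 / 64.5640
Result: 51.2391 sq ft


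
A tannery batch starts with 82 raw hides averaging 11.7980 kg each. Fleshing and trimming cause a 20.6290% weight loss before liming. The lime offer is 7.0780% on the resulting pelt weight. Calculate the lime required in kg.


Total_raw = N * avg_wt = 82 * 11.7980 = 967.4360 kg
Substrate = Total_raw * (1 - loss/100) = 967.4360 * (1 - 20.6290/100) = 767.8636 kg
Lime = Substrate * pct / 100 = 767.8636 * 7.0780 / 100 = 54.3494 kg


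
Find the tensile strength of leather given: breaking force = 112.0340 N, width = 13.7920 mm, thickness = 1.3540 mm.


Formula: TS = force / (width * thickness)
Substituting: TS = 112.0340 / (13.7920 * 1.3540)
Result: 5.9993 N/mm^2


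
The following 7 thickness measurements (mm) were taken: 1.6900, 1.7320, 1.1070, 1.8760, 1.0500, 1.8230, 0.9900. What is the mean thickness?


Formula: Average = sum / n
Substituting: Average = 10.2680 / 7
Result: 1.4669 mm


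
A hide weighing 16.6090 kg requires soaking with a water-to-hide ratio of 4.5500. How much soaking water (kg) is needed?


Formula: Water = hide_weight * ratio
Substituting: Water = 16.6090 * 4.5500
Result: 75.5710 kg


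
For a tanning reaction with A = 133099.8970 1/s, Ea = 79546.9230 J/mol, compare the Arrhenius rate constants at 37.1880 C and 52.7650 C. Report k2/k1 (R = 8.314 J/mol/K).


T1 = 37.1880 + 273.15 = 310.3380 K; T2 = 52.7650 + 273.15 = 325.9150 K
k1 = A * exp(-Ea/(R*T1)) = 133099.8970 * exp(-79546.9230/(8.314*310.3380)) = 5.4291e-09 1/s
k2 = A * exp(-Ea/(R*T2)) = 133099.8970 * exp(-79546.9230/(8.314*325.9150)) = 2.3696e-08 1/s
k2/k1 = 2.3696e-08 / 5.4291e-09 = 4.3646


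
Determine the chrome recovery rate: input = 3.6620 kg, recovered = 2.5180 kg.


Formula: Recovery = recovered / input * 100
Substituting: Recovery = 2.5180 / 3.6620 * 100
Result: 68.7602 %


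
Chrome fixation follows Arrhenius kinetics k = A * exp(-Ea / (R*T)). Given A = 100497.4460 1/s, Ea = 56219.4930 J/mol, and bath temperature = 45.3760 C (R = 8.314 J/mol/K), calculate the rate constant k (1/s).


T_K = T_C + 273.15 = 45.3760 + 273.15 = 318.5260 K
exponent = -Ea / (R * T_K) = -56219.4930 / (8.314 * 318.5260) = -21.2291
k = A * exp(exponent) = 100497.4460 * exp(-21.2291) = 6.0599e-05 1/s


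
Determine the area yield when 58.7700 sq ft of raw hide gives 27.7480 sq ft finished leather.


Formula: Yield = finished / raw * 100
Substituting: Yield = 27.7480 / 58.7700 * 100
Result: 47.2146 %


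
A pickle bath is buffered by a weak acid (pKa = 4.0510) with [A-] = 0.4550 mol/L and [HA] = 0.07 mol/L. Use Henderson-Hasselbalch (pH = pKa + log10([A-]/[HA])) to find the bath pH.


ratio = [A-] / [HA] = 0.4550 / 0.07 = 6.5000
log10(ratio) = 0.8129
pH = pKa + log10(ratio) = 4.0510 + 0.8129 = 4.8639


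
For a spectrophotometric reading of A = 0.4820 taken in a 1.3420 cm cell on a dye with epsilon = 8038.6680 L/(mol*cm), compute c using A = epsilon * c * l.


Formula: c = A / (epsilon * l)
Substituting: c = 0.4820 / (8038.6680 * 1.3420)
Result: 4.4680e-05 mol/L


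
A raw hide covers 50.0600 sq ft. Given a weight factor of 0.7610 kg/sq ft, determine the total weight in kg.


Formula: Weight = area * weight_per_sqft
Substituting: Weight = 50.0600 * 0.7610
Result: 38.0957 kg


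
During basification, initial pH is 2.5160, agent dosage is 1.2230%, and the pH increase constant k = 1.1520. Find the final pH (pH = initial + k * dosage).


Formula: pH_final = pH_initial + k * base_pct
Substituting: pH_final = 2.5160 + 1.1520 * 1.2230
Result: 3.9249


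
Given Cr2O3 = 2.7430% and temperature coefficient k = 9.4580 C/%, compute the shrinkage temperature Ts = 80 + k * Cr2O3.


Formula: Ts = 80 + k * Cr2O3
Substituting: Ts = 80 + 9.4580 * 2.7430
Result: 105.9433 C


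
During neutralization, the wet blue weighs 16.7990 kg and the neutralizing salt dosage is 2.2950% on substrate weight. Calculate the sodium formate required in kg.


Formula: Neutralizer = substrate * pct / 100
Substituting: Neutralizer = 16.7990 * 2.2950 / 100
Result: 0.3855 kg


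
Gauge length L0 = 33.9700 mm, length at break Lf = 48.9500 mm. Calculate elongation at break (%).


Formula: Elongation = (Lf - L0) / L0 * 100
Substituting: Elongation = (48.9500 - 33.9700) / 33.9700 * 100
Result: 44.0977 %


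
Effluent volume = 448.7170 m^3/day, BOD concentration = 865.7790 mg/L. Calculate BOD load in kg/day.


Formula: BOD_load = volume * conc / 1000
Substituting: BOD_load = 448.7170 * 865.7790 / 1000
Result: 388.4898 kg/day


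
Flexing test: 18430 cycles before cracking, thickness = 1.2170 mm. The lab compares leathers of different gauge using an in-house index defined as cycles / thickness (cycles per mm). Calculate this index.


Formula: Index = cycles / thickness
Substituting: Index = 18430 / 1.2170
Result: 15143.7962 cycles/mm


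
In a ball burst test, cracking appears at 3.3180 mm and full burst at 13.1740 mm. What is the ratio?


Formula: Ratio = crack / burst
Substituting: Ratio = 3.3180 / 13.1740
Result: 0.2519


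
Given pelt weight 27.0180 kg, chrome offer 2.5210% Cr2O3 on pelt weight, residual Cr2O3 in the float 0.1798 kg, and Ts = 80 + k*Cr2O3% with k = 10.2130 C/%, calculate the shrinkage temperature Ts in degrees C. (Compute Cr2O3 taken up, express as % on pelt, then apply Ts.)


Offered = pelt * offer_pct / 100 = 27.0180 * 2.5210 / 100 = 0.6811 kg
Uptake = offered - residual = 0.6811 - 0.1798 = 0.5013 kg
Cr2O3% on pelt = uptake / pelt * 100 = 0.5013 / 27.0180 * 100 = 1.8555 %
Ts = 80 + k * Cr2O3% = 80 + 10.2130 * 1.8555 = 98.9504 C


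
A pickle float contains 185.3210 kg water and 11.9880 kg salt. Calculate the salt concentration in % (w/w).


Formula: Conc = salt / (water + salt) * 100
Substituting: Conc = 11.9880 / (185.3210 + 11.9880) * 100
Result: 6.0757 %


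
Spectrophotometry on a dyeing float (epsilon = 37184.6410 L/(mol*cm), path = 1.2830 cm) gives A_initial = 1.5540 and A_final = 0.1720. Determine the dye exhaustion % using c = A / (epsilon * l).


c_initial = A_i / (epsilon * l) = 1.5540 / (37184.6410 * 1.2830) = 3.2573e-05 mol/L
c_final = A_f / (epsilon * l) = 0.1720 / (37184.6410 * 1.2830) = 3.6053e-06 mol/L
Exhaustion = (c_initial - c_final) / c_initial * 100 = (3.2573e-05 - 3.6053e-06) / 3.2573e-05 * 100 = 88.9318 %


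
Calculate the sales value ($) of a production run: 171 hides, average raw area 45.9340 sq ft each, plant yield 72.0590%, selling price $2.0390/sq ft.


Raw_total = N * avg_area = 171 * 45.9340 = 7854.7140 sq ft
Finished = Raw_total * yield / 100 = 7854.7140 * 72.0590 / 100 = 5660.0284 sq ft
Value = Finished * price = 5660.0284 * 2.0390 = 11540.7978 $


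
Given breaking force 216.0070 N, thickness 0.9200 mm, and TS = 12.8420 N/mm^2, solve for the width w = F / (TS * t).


Formula: w = F / (TS * t)
Substituting: w = 216.0070 / (12.8420 * 0.9200)
Result: 18.2830 mm


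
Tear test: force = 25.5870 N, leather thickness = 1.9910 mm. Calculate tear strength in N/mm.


Formula: Tear strength = force / thickness
Substituting: Tear strength = 25.5870 / 1.9910
Result: 12.8513 N/mm


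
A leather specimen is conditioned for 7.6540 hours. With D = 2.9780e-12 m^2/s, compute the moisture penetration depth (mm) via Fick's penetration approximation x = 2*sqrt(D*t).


t = 7.6540 hr * 3600 = 27554.4000 s
D * t = 2.9780e-12 * 27554.4000 = 8.2057e-08
x = 2 * sqrt(D*t) = 2 * sqrt(8.2057e-08) = 5.7291e-04 m = 0.5729 mm


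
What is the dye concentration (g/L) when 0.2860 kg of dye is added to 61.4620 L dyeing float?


Formula: Conc = dye_mass(kg) / volume(L) * 1000
Substituting: Conc = 0.2860 / 61.4620 * 1000
Result: 4.6533 g/L


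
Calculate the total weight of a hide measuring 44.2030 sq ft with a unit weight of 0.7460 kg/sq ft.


Formula: Weight = area * weight_per_sqft
Substituting: Weight = 44.2030 * 0.7460
Result: 32.9754 kg


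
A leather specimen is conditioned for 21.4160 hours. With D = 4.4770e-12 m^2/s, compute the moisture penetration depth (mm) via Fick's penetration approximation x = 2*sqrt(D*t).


t = 21.4160 hr * 3600 = 77097.6000 s
D * t = 4.4770e-12 * 77097.6000 = 3.4517e-07
x = 2 * sqrt(D*t) = 2 * sqrt(3.4517e-07) = 0.00117502 m = 1.1750 mm


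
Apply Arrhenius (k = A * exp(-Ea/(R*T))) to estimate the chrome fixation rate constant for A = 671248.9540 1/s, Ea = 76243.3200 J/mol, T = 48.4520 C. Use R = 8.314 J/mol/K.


T_K = T_C + 273.15 = 48.4520 + 273.15 = 321.6020 K
exponent = -Ea / (R * T_K) = -76243.3200 / (8.314 * 321.6020) = -28.5150
k = A * exp(exponent) = 671248.9540 * exp(-28.5150) = 2.7732e-07 1/s


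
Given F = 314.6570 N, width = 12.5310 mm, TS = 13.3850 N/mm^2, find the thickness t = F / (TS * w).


Formula: t = F / (TS * w)
Substituting: t = 314.6570 / (13.3850 * 12.5310)
Result: 1.8760 mm


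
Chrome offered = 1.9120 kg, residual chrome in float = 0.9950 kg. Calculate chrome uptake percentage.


Formula: Uptake = (offered - residual) / offered * 100
Substituting: Uptake = (1.9120 - 0.9950) / 1.9120 * 100
Result: 47.9603 %


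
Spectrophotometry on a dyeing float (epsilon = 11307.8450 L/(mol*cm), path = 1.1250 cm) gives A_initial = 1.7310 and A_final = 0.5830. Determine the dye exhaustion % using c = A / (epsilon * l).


c_initial = A_i / (epsilon * l) = 1.7310 / (11307.8450 * 1.1250) = 1.3607e-04 mol/L
c_final = A_f / (epsilon * l) = 0.5830 / (11307.8450 * 1.1250) = 4.5829e-05 mol/L
Exhaustion = (c_initial - c_final) / c_initial * 100 = (1.3607e-04 - 4.5829e-05) / 1.3607e-04 * 100 = 66.3200 %


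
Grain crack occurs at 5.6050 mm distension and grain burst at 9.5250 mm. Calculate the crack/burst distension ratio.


Formula: Ratio = crack / burst
Substituting: Ratio = 5.6050 / 9.5250
Result: 0.5885


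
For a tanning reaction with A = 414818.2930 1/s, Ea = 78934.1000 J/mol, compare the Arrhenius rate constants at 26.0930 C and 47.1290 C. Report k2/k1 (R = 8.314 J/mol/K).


T1 = 26.0930 + 273.15 = 299.2430 K; T2 = 47.1290 + 273.15 = 320.2790 K
k1 = A * exp(-Ea/(R*T1)) = 414818.2930 * exp(-78934.1000/(8.314*299.2430)) = 6.9015e-09 1/s
k2 = A * exp(-Ea/(R*T2)) = 414818.2930 * exp(-78934.1000/(8.314*320.2790)) = 5.5456e-08 1/s
k2/k1 = 5.5456e-08 / 6.9015e-09 = 8.0353


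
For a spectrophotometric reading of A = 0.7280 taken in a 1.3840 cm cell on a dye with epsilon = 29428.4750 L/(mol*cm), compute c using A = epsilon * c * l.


Formula: c = A / (epsilon * l)
Substituting: c = 0.7280 / (29428.4750 * 1.3840)
Result: 1.7874e-05 mol/L


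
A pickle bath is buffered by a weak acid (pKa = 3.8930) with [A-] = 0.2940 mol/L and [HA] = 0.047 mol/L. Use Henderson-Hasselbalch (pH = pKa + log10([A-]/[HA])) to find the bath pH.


ratio = [A-] / [HA] = 0.2940 / 0.047 = 6.2553
log10(ratio) = 0.7962
pH = pKa + log10(ratio) = 3.8930 + 0.7962 = 4.6892


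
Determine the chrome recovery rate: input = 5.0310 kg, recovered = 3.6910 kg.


Formula: Recovery = recovered / input * 100
Substituting: Recovery = 3.6910 / 5.0310 * 100
Result: 73.3651 %


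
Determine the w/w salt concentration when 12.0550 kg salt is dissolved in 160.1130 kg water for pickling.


Formula: Conc = salt / (water + salt) * 100
Substituting: Conc = 12.0550 / (160.1130 + 12.0550) * 100
Result: 7.0019 %


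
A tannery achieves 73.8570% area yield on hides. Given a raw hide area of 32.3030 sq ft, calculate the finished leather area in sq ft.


Formula: finished = raw * yield / 100
Substituting: finished = 32.3030 * 73.8570 / 100
Result: 23.8580 sq ft


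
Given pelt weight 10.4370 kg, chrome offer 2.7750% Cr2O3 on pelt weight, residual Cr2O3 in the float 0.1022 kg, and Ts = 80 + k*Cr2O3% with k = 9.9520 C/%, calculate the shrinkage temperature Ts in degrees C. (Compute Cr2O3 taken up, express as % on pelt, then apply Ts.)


Offered = pelt * offer_pct / 100 = 10.4370 * 2.7750 / 100 = 0.2896 kg
Uptake = offered - residual = 0.2896 - 0.1022 = 0.1874 kg
Cr2O3% on pelt = uptake / pelt * 100 = 0.1874 / 10.4370 * 100 = 1.7958 %
Ts = 80 + k * Cr2O3% = 80 + 9.9520 * 1.7958 = 97.8717 C


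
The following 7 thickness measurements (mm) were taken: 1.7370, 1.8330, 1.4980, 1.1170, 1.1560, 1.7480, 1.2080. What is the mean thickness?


Formula: Average = sum / n
Substituting: Average = 10.2970 / 7
Result: 1.4710 mm


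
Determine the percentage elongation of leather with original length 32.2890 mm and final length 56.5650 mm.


Formula: Elongation = (Lf - L0) / L0 * 100
Substituting: Elongation = (56.5650 - 32.2890) / 32.2890 * 100
Result: 75.1835 %


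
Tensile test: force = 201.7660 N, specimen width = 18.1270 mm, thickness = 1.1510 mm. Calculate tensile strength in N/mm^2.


Formula: TS = force / (width * thickness)
Substituting: TS = 201.7660 / (18.1270 * 1.1510)
Result: 9.6705 N/mm^2


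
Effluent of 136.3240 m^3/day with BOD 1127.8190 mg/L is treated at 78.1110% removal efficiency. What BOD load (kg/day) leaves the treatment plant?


Load_in = volume * conc / 1000 = 136.3240 * 1127.8190 / 1000 = 153.7488 kg/day
Removed = Load_in * eff / 100 = 153.7488 * 78.1110 / 100 = 120.0947 kg/day
Load_out = Load_in - Removed = 153.7488 - 120.0947 = 33.6541 kg/day


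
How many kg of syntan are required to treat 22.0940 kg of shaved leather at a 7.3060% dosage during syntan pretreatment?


Formula: Syntan = substrate * pct / 100
Substituting: Syntan = 22.0940 * 7.3060 / 100
Result: 1.6142 kg


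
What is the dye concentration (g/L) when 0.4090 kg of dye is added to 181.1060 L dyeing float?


Formula: Conc = dye_mass(kg) / volume(L) * 1000
Substituting: Conc = 0.4090 / 181.1060 * 1000
Result: 2.2583 g/L


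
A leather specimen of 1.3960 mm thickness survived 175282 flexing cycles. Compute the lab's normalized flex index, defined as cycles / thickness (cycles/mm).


Formula: Index = cycles / thickness
Substituting: Index = 175282 / 1.3960
Result: 125560.1719 cycles/mm


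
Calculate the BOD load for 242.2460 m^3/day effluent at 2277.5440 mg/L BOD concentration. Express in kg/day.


Formula: BOD_load = volume * conc / 1000
Substituting: BOD_load = 242.2460 * 2277.5440 / 1000
Result: 551.7259 kg/day


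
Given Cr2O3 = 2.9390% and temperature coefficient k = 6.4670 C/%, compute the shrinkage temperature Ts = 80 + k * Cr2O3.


Formula: Ts = 80 + k * Cr2O3
Substituting: Ts = 80 + 6.4670 * 2.9390
Result: 99.0065 C


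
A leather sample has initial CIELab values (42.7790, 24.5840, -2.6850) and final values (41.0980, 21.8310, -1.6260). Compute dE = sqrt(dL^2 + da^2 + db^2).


dL = -1.6810, da = -2.7530, db = 1.0590
dE = sqrt((-1.6810)^2 + (-2.7530)^2 + 1.0590^2) = 3.3950


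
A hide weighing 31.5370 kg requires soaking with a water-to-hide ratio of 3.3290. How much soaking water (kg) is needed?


Formula: Water = hide_weight * ratio
Substituting: Water = 31.5370 * 3.3290
Result: 104.9867 kg


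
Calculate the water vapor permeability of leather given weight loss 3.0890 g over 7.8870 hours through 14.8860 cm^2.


Formula: WVP = loss / (area * time)
Substituting: WVP = 3.0890 / (14.8860 * 7.8870)
Result: 0.0263104 g/(cm^2*hr)


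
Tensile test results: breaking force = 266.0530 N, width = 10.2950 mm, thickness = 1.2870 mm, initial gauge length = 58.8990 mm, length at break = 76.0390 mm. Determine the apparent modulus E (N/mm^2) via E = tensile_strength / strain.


TS = F / (w * t) = 266.0530 / (10.2950 * 1.2870) = 20.0800 N/mm^2
strain = (Lf - L0) / L0 = (76.0390 - 58.8990) / 58.8990 = 0.2910
E = TS / strain = 20.0800 / 0.2910 = 69.0018 N/mm^2


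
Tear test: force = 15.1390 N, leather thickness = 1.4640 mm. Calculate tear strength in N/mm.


Formula: Tear strength = force / thickness
Substituting: Tear strength = 15.1390 / 1.4640
Result: 10.3408 N/mm


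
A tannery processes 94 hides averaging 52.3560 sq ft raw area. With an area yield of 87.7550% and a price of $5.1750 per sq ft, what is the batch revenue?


Raw_total = N * avg_area = 94 * 52.3560 = 4921.4640 sq ft
Finished = Raw_total * yield / 100 = 4921.4640 * 87.7550 / 100 = 4318.8307 sq ft
Value = Finished * price = 4318.8307 * 5.1750 = 22349.9490 $


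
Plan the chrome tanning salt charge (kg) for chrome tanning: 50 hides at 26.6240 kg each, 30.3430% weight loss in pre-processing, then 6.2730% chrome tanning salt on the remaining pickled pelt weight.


Total_raw = N * avg_wt = 50 * 26.6240 = 1331.2000 kg
Substrate = Total_raw * (1 - loss/100) = 1331.2000 * (1 - 30.3430/100) = 927.2740 kg
Chrome = Substrate * pct / 100 = 927.2740 * 6.2730 / 100 = 58.1679 kg


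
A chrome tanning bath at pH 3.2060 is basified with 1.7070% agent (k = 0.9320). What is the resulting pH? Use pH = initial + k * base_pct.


Formula: pH_final = pH_initial + k * base_pct
Substituting: pH_final = 3.2060 + 0.9320 * 1.7070
Result: 4.7969


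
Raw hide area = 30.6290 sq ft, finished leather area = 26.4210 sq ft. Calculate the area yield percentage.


Formula: Yield = finished / raw * 100
Substituting: Yield = 26.4210 / 30.6290 * 100
Result: 86.2614 %


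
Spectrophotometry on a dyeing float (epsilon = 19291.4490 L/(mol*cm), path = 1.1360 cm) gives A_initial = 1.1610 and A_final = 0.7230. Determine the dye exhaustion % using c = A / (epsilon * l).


c_initial = A_i / (epsilon * l) = 1.1610 / (19291.4490 * 1.1360) = 5.2977e-05 mol/L
c_final = A_f / (epsilon * l) = 0.7230 / (19291.4490 * 1.1360) = 3.2991e-05 mol/L
Exhaustion = (c_initial - c_final) / c_initial * 100 = (5.2977e-05 - 3.2991e-05) / 5.2977e-05 * 100 = 37.7261 %


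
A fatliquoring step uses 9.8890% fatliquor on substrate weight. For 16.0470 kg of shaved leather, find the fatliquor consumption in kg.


Formula: Fat = substrate * pct / 100
Substituting: Fat = 16.0470 * 9.8890 / 100
Result: 1.5869 kg


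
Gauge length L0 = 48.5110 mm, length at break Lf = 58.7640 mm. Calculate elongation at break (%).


Formula: Elongation = (Lf - L0) / L0 * 100
Substituting: Elongation = (58.7640 - 48.5110) / 48.5110 * 100
Result: 21.1354 %


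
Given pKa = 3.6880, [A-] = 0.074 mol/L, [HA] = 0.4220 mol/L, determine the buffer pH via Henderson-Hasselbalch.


ratio = [A-] / [HA] = 0.074 / 0.4220 = 0.1754
log10(ratio) = -0.7561
pH = pKa + log10(ratio) = 3.6880 - 0.7561 = 2.9319


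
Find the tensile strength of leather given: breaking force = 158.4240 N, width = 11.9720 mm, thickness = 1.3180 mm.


Formula: TS = force / (width * thickness)
Substituting: TS = 158.4240 / (11.9720 * 1.3180)
Result: 10.0401 N/mm^2


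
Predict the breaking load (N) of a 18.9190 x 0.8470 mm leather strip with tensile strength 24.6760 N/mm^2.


Formula: F = TS * w * t
Substituting: F = 24.6760 * 18.9190 * 0.8470
Result: 395.4179 N


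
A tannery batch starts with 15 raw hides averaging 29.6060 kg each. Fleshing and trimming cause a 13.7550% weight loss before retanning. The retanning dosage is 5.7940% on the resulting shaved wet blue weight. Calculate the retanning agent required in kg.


Total_raw = N * avg_wt = 15 * 29.6060 = 444.0900 kg
Substrate = Total_raw * (1 - loss/100) = 444.0900 * (1 - 13.7550/100) = 383.0054 kg
Retan = Substrate * pct / 100 = 383.0054 * 5.7940 / 100 = 22.1913 kg


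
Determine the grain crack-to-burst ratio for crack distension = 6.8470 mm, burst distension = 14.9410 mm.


Formula: Ratio = crack / burst
Substituting: Ratio = 6.8470 / 14.9410
Result: 0.4583


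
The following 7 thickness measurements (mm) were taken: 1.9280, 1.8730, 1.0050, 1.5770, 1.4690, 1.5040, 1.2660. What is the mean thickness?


Formula: Average = sum / n
Substituting: Average = 10.6220 / 7
Result: 1.5174 mm


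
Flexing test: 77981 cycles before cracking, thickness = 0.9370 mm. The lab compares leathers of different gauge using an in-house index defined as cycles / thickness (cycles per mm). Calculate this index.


Formula: Index = cycles / thickness
Substituting: Index = 77981 / 0.9370
Result: 83224.1195 cycles/mm


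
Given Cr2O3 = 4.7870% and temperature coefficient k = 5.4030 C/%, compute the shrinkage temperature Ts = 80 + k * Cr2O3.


Formula: Ts = 80 + k * Cr2O3
Substituting: Ts = 80 + 5.4030 * 4.7870
Result: 105.8642 C


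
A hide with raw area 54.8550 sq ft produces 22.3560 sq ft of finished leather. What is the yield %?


Formula: Yield = finished / raw * 100
Substituting: Yield = 22.3560 / 54.8550 * 100
Result: 40.7547 %


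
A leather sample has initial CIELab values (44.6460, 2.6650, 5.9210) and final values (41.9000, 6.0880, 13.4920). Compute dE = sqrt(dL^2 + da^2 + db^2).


dL = -2.7460, da = 3.4230, db = 7.5710
dE = sqrt((-2.7460)^2 + 3.4230^2 + 7.5710^2) = 8.7509


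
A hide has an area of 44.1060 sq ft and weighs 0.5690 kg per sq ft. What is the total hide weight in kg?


Formula: Weight = area * weight_per_sqft
Substituting: Weight = 44.1060 * 0.5690
Result: 25.0963 kg


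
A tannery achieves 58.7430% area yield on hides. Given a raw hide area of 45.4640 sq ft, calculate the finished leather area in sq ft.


Formula: finished = raw * yield / 100
Substituting: finished = 45.4640 * 58.7430 / 100
Result: 26.7069 sq ft


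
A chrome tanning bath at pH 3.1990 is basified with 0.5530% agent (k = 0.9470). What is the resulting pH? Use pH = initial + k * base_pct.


Formula: pH_final = pH_initial + k * base_pct
Substituting: pH_final = 3.1990 + 0.9470 * 0.5530
Result: 3.7227


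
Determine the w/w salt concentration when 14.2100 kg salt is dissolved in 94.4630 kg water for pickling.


Formula: Conc = salt / (water + salt) * 100
Substituting: Conc = 14.2100 / (94.4630 + 14.2100) * 100
Result: 13.0759 %


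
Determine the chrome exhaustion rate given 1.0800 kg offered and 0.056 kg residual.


Formula: Uptake = (offered - residual) / offered * 100
Substituting: Uptake = (1.0800 - 0.056) / 1.0800 * 100
Result: 94.8148 %


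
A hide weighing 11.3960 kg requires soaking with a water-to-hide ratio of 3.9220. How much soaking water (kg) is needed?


Formula: Water = hide_weight * ratio
Substituting: Water = 11.3960 * 3.9220
Result: 44.6951 kg


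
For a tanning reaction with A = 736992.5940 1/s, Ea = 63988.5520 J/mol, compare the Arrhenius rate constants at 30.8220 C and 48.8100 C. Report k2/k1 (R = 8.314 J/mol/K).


T1 = 30.8220 + 273.15 = 303.9720 K; T2 = 48.8100 + 273.15 = 321.9600 K
k1 = A * exp(-Ea/(R*T1)) = 736992.5940 * exp(-63988.5520/(8.314*303.9720)) = 7.4345e-06 1/s
k2 = A * exp(-Ea/(R*T2)) = 736992.5940 * exp(-63988.5520/(8.314*321.9600)) = 3.0593e-05 1/s
k2/k1 = 3.0593e-05 / 7.4345e-06 = 4.1149


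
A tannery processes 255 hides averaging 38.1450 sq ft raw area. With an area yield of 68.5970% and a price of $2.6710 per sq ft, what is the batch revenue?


Raw_total = N * avg_area = 255 * 38.1450 = 9726.9750 sq ft
Finished = Raw_total * yield / 100 = 9726.9750 * 68.5970 / 100 = 6672.4130 sq ft
Value = Finished * price = 6672.4130 * 2.6710 = 17822.0152 $


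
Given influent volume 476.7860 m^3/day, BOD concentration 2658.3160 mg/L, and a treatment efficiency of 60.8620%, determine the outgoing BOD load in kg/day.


Load_in = volume * conc / 1000 = 476.7860 * 2658.3160 / 1000 = 1267.4479 kg/day
Removed = Load_in * eff / 100 = 1267.4479 * 60.8620 / 100 = 771.3941 kg/day
Load_out = Load_in - Removed = 1267.4479 - 771.3941 = 496.0537 kg/day


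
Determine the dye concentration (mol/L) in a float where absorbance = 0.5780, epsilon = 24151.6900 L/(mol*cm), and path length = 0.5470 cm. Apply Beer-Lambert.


Formula: c = A / (epsilon * l)
Substituting: c = 0.5780 / (24151.6900 * 0.5470)
Result: 4.3752e-05 mol/L


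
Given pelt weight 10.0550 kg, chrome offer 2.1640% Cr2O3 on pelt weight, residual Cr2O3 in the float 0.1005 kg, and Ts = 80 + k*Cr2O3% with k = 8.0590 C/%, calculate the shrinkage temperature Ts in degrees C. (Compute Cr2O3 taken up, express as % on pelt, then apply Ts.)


Offered = pelt * offer_pct / 100 = 10.0550 * 2.1640 / 100 = 0.2176 kg
Uptake = offered - residual = 0.2176 - 0.1005 = 0.1171 kg
Cr2O3% on pelt = uptake / pelt * 100 = 0.1171 / 10.0550 * 100 = 1.1645 %
Ts = 80 + k * Cr2O3% = 80 + 8.0590 * 1.1645 = 89.3847 C


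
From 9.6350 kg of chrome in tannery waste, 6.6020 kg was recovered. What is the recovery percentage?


Formula: Recovery = recovered / input * 100
Substituting: Recovery = 6.6020 / 9.6350 * 100
Result: 68.5210 %


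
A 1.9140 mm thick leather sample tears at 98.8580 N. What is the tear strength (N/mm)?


Formula: Tear strength = force / thickness
Substituting: Tear strength = 98.8580 / 1.9140
Result: 51.6499 N/mm


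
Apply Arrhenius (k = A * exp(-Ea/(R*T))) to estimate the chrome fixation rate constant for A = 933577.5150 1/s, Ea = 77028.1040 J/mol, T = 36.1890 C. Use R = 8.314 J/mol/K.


T_K = T_C + 273.15 = 36.1890 + 273.15 = 309.3390 K
exponent = -Ea / (R * T_K) = -77028.1040 / (8.314 * 309.3390) = -29.9505
k = A * exp(exponent) = 933577.5150 * exp(-29.9505) = 9.1791e-08 1/s


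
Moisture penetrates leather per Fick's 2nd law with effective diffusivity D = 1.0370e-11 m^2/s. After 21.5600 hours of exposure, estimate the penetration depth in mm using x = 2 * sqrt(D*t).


t = 21.5600 hr * 3600 = 77616.0000 s
D * t = 1.0370e-11 * 77616.0000 = 8.0488e-07
x = 2 * sqrt(D*t) = 2 * sqrt(8.0488e-07) = 0.0017943 m = 1.7943 mm


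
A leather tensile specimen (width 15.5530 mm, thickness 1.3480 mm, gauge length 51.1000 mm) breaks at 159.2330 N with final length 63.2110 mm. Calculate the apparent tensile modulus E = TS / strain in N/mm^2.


TS = F / (w * t) = 159.2330 / (15.5530 * 1.3480) = 7.5950 N/mm^2
strain = (Lf - L0) / L0 = (63.2110 - 51.1000) / 51.1000 = 0.2370
E = TS / strain = 7.5950 / 0.2370 = 32.0457 N/mm^2


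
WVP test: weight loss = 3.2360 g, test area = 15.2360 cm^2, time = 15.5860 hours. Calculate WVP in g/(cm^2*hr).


Formula: WVP = loss / (area * time)
Substituting: WVP = 3.2360 / (15.2360 * 15.5860)
Result: 0.0136271 g/(cm^2*hr)


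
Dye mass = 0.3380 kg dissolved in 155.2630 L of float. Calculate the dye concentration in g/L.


Formula: Conc = dye_mass(kg) / volume(L) * 1000
Substituting: Conc = 0.3380 / 155.2630 * 1000
Result: 2.1770 g/L


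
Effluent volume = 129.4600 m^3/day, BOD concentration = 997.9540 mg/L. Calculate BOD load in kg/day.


Formula: BOD_load = volume * conc / 1000
Substituting: BOD_load = 129.4600 * 997.9540 / 1000
Result: 129.1951 kg/day


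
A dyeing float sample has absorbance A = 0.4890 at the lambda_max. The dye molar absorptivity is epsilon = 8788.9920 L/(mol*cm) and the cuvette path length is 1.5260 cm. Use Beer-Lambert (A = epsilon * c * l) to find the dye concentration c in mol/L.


Formula: c = A / (epsilon * l)
Substituting: c = 0.4890 / (8788.9920 * 1.5260)
Result: 3.6460e-05 mol/L


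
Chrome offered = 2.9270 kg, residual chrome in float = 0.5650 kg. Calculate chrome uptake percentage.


Formula: Uptake = (offered - residual) / offered * 100
Substituting: Uptake = (2.9270 - 0.5650) / 2.9270 * 100
Result: 80.6970 %


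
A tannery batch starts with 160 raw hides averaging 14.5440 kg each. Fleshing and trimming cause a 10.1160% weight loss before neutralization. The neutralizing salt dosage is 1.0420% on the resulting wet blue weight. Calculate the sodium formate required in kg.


Total_raw = N * avg_wt = 160 * 14.5440 = 2327.0400 kg
Substrate = Total_raw * (1 - loss/100) = 2327.0400 * (1 - 10.1160/100) = 2091.6366 kg
Neutralizer = Substrate * pct / 100 = 2091.6366 * 1.0420 / 100 = 21.7949 kg


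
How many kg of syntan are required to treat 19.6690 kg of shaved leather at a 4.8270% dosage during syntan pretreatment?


Formula: Syntan = substrate * pct / 100
Substituting: Syntan = 19.6690 * 4.8270 / 100
Result: 0.9494 kg


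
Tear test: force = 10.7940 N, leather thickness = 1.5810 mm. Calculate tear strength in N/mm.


Formula: Tear strength = force / thickness
Substituting: Tear strength = 10.7940 / 1.5810
Result: 6.8273 N/mm


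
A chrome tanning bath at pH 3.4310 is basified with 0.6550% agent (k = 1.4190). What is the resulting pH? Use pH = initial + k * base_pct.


Formula: pH_final = pH_initial + k * base_pct
Substituting: pH_final = 3.4310 + 1.4190 * 0.6550
Result: 4.3604


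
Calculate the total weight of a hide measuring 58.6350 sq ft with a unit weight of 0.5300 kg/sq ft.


Formula: Weight = area * weight_per_sqft
Substituting: Weight = 58.6350 * 0.5300
Result: 31.0766 kg


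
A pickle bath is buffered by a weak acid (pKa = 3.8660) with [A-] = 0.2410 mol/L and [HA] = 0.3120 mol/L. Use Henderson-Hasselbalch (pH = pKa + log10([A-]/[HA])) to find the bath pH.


ratio = [A-] / [HA] = 0.2410 / 0.3120 = 0.7724
log10(ratio) = -0.1121
pH = pKa + log10(ratio) = 3.8660 - 0.1121 = 3.7539


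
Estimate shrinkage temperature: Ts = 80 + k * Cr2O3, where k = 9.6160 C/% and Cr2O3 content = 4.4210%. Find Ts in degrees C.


Formula: Ts = 80 + k * Cr2O3
Substituting: Ts = 80 + 9.6160 * 4.4210
Result: 122.5123 C


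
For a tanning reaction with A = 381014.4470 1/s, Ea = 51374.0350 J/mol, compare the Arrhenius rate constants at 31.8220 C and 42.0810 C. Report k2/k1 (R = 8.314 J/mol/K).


T1 = 31.8220 + 273.15 = 304.9720 K; T2 = 42.0810 + 273.15 = 315.2310 K
k1 = A * exp(-Ea/(R*T1)) = 381014.4470 * exp(-51374.0350/(8.314*304.9720)) = 6.0456e-04 1/s
k2 = A * exp(-Ea/(R*T2)) = 381014.4470 * exp(-51374.0350/(8.314*315.2310)) = 0.001169 1/s
k2/k1 = 0.001169 / 6.0456e-04 = 1.9336


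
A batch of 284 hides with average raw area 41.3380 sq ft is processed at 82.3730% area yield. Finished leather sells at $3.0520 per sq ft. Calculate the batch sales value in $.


Raw_total = N * avg_area = 284 * 41.3380 = 11739.9920 sq ft
Finished = Raw_total * yield / 100 = 11739.9920 * 82.3730 / 100 = 9670.5836 sq ft
Value = Finished * price = 9670.5836 * 3.0520 = 29514.6212 $


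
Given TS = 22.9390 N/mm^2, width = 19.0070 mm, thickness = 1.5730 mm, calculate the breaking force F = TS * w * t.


Formula: F = TS * w * t
Substituting: F = 22.9390 * 19.0070 * 1.5730
Result: 685.8305 N


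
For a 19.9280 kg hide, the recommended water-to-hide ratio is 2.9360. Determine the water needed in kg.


Formula: Water = hide_weight * ratio
Substituting: Water = 19.9280 * 2.9360
Result: 58.5086 kg


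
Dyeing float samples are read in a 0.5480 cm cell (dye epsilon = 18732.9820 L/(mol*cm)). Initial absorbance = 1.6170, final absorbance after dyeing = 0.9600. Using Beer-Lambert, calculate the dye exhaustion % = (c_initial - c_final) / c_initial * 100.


c_initial = A_i / (epsilon * l) = 1.6170 / (18732.9820 * 0.5480) = 1.5752e-04 mol/L
c_final = A_f / (epsilon * l) = 0.9600 / (18732.9820 * 0.5480) = 9.3516e-05 mol/L
Exhaustion = (c_initial - c_final) / c_initial * 100 = (1.5752e-04 - 9.3516e-05) / 1.5752e-04 * 100 = 40.6308 %


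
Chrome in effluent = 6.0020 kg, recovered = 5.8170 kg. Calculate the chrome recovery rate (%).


Formula: Recovery = recovered / input * 100
Substituting: Recovery = 5.8170 / 6.0020 * 100
Result: 96.9177 %


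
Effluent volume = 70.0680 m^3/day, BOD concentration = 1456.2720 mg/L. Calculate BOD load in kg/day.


Formula: BOD_load = volume * conc / 1000
Substituting: BOD_load = 70.0680 * 1456.2720 / 1000
Result: 102.0381 kg/day
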